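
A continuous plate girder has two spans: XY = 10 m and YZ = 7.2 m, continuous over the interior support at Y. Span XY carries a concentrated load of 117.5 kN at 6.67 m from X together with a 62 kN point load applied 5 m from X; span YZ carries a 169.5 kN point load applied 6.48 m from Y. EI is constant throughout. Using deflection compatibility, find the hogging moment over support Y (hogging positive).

M_Y = 219.3 kN·m

Insert a hinge at Y; M_Y is the redundant, and each span becomes simply supported.
Rotations at Y on the released spans (each span's end-slope, ×1/EI):
  span XY: point load 117.5 at a = 6.67: Pab(L + a)/(6LEI) = 725.1/EI
  span XY: point load 62 at a = 5: Pab(L + a)/(6LEI) = 387.5/EI
  span YZ: point load 169.5 at a = 6.48: Pab(L + b)/(6LEI) = 145/EI
  relative rotation θ_0 = (1113 + 145)/EI = 1258/EI
A unit hogging moment at Y produces rotation L₁/(3EI) + L₂/(3EI) = 5.733/EI.
Slope continuity at Y: θ_0 = M_Y·5.733/EI, so M_Y = 1258/5.733 = 219.3 kN·m (hogging).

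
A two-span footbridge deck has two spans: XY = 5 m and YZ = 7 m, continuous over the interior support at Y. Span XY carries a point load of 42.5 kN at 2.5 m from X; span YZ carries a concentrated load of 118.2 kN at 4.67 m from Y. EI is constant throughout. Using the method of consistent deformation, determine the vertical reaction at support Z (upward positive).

R_Z = 66.28 kN

Insert a hinge at Y; M_Y is the redundant, and each span becomes simply supported.
Rotations at Y on the released spans (each span's end-slope, ×1/EI):
  span XY: point load 42.5 at a = 2.5: Pab(L + a)/(6LEI) = 66.41/EI
  span YZ: point load 118.2 at a = 4.67: Pab(L + b)/(6LEI) = 285.7/EI
  relative rotation θ_0 = (66.41 + 285.7)/EI = 352.1/EI
A unit hogging moment at Y produces rotation L₁/(3EI) + L₂/(3EI) = 4/EI.
Compatibility: M_Y·(L₁+L₂)/(3EI) = θ_0, giving M_Y = 88.03 kN·m (hogging).
Span YZ, ΣM about Z: R_Y^{YZ}·7 = 275.4 + 88.03, so R_Y^{YZ} = 51.92 kN and R_Z = 118.2 − 51.92 = 66.28 kN.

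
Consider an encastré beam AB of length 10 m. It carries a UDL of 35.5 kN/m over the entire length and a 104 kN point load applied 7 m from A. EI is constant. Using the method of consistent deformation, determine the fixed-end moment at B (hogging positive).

M_B = 448.7 kN·m

Take the two fixed-end moments M_A, M_B as redundants; the released structure is the simple span AB.
End rotations of the released simple span under the applied load (×1/EI):
  at A: UDL 35.5: wL³/(24EI) = 1479/EI
  at B: UDL 35.5: wL³/(24EI) = 1479/EI
  at A: point load 104 at a = 7: Pab(L + b)/(6LEI) = 473.2/EI
  at B: point load 104 at a = 7: Pab(L + a)/(6LEI) = 618.8/EI
  θ_A0 = 1952/EI,  θ_B0 = 2098/EI
Flexibility coefficients: a unit moment at one end gives L/(3EI) there and L/(6EI) at the far end, so f₁₁ = f₂₂ = 3.333/EI and f₁₂ = f₂₁ = 1.667/EI.
Compatibility — zero rotation at each built-in end:
  3.333 M_A + 1.667 M_B = 1952
  1.667 M_A + 3.333 M_B = 2098
Solving the pair gives M_A = 361.4 kN·m and M_B = 448.7 kN·m (hogging).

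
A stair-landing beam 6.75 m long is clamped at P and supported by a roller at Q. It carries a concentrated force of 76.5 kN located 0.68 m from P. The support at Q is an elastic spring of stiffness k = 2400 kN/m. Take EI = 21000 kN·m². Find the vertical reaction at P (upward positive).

R_P = 75.46 kN

Remove the prop at Q; the released (primary) structure is a cantilever built in at P.
Free-end deflection of the primary structure under the applied loading (downward +):
  point load 76.5 at a = 0.68: Pa²(3L − a)/(6EI) = 115.4/EI
Flexibility coefficient — unit upward force at Q: δ_{QQ} = L³/(3EI) = 102.5/EI.
With EI = 21000 kN·m²: δ_0 = 0.005494 m and δ_{QQ} = 0.004882 m/kN.
Compatibility — the spring shortens by R_Q/k under the reaction it provides: δ_0 − R_Q·δ_{QQ} = R_Q/k. With 1/k = 0.000417 m/kN, R_Q = δ_0 / (δ_{QQ} + 1/k) = 0.005494 / (0.004882 + 0.000417) = 1.037 kN.
Vertical equilibrium: R_P = ΣP − R_Q = 76.5 − 1.037 = 75.46 kN.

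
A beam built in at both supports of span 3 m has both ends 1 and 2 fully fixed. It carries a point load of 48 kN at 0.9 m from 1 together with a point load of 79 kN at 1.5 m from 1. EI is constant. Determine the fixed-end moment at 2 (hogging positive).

Release both end moments; the primary structure is a simply-supported span 12 with redundants M_1 and M_2.
End rotations of the released simple span under the applied load (×1/EI):
  at 1: point load 48 at a = 0.9: Pab(L + b)/(6LEI) = 25.7/EI
  at 2: point load 48 at a = 0.9: Pab(L + a)/(6LEI) = 19.66/EI
  at 1: point load 79 at a = 1.5: Pab(L + b)/(6LEI) = 44.44/EI
  at 2: point load 79 at a = 1.5: Pab(L + a)/(6LEI) = 44.44/EI
  θ_10 = 70.14/EI,  θ_20 = 64.09/EI
Flexibility coefficients: a unit moment at one end gives L/(3EI) there and L/(6EI) at the far end, so f₁₁ = f₂₂ = 1/EI and f₁₂ = f₂₁ = 0.5/EI.
Compatibility — zero rotation at each built-in end:
  1 M_1 + 0.5 M_2 = 70.14
  0.5 M_1 + 1 M_2 = 64.09
Solving the pair gives M_1 = 50.79 kN·m and M_2 = 38.7 kN·m (hogging).

M_2 = 38.7 kN·m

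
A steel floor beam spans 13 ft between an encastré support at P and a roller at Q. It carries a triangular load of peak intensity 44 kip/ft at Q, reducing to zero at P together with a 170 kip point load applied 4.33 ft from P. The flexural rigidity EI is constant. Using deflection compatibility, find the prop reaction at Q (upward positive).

Take the reaction at Q as the redundant and release it; the primary structure is a cantilever fixed at P.
Primary-structure tip deflection at Q by superposition:
  triangular load, peak 44 at the free end: 11w₀L⁴/(120EI) = 115196/EI
  point load 170 at a = 4.33: Pa²(3L − a)/(6EI) = 18417/EI
  δ_0 = 133613/EI
Tip deflection under a unit load at Q: L³/(3EI) = 732.3/EI.
Compatibility at Q: δ_0 − R_Q·δ_{QQ} = 0, so R_Q = 133613/732.3 = 182.4 kip.

R_Q = 182.4 kip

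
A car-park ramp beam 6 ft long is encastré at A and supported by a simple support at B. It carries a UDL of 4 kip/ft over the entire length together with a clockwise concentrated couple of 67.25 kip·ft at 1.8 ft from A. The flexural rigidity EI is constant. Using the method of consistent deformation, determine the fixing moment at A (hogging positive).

Take the reaction at B as the redundant and release it; the primary structure is a cantilever fixed at A.
Free-end deflection of the primary structure under the applied loading (downward +):
  UDL 4: wL⁴/(8EI) = 648/EI
  clockwise couple 67.25 at a = 1.8: M₀a(2L − a)/(2EI) = 617.4/EI
  δ_0 = 1265/EI
Flexibility coefficient — unit upward force at B: δ_{BB} = L³/(3EI) = 72/EI.
Compatibility at B: δ_0 − R_B·δ_{BB} = 0, so R_B = 1265/72 = 17.57 kip.
Moment equilibrium about A: M_A = Σ(load moments about A) − R_B·L = 139.2 − 17.57×6 = 33.8 kip·ft.

M_A = 33.8 kip·ft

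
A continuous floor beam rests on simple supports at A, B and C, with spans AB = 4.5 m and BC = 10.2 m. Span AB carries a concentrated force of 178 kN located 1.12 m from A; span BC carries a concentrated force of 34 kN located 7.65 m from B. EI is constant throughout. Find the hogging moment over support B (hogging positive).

Release continuity at B by inserting a hinge; the redundant is the internal moment M_B. The primary structure is two simply-supported spans AB and BC.
Discontinuity in slope at B on the released structure — sum the simple-span end rotations:
  span AB: point load 178 at a = 1.12: Pab(L + a)/(6LEI) = 140.3/EI
  span BC: point load 34 at a = 7.65: Pab(L + b)/(6LEI) = 138.2/EI
  relative rotation θ_0 = (140.3 + 138.2)/EI = 278.4/EI
A unit hogging moment at B produces rotation L₁/(3EI) + L₂/(3EI) = 4.9/EI.
Compatibility: M_B·(L₁+L₂)/(3EI) = θ_0, giving M_B = 56.82 kN·m (hogging).

M_B = 56.82 kN·m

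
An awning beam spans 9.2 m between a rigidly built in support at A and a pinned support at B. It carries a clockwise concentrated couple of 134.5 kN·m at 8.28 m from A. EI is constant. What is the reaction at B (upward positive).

R_B = 21.71 kN

Remove the prop at B; the released (primary) structure is a cantilever built in at A.
Downward deflection at the released point B due to the loads:
  clockwise couple 134.5 at a = 8.28: M₀a(2L − a)/(2EI) = 5635/EI
Tip deflection under a unit load at B: L³/(3EI) = 259.6/EI.
The prop prevents deflection at B: R_B = δ_0/δ_{BB} = 5635/259.6 = 21.71 kN.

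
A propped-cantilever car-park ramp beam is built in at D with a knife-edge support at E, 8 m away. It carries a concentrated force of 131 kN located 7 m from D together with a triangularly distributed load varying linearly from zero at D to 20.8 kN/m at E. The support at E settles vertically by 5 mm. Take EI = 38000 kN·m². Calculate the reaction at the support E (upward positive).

Choose R_E as the redundant. The primary structure is the cantilever fixed at D.
Downward deflection at the released point E due to the loads:
  point load 131 at a = 7: Pa²(3L − a)/(6EI) = 18187/EI
  triangular load, peak 20.8 at the free end: 11w₀L⁴/(120EI) = 7810/EI
  δ_0 = 25997/EI
Tip deflection under a unit load at E: L³/(3EI) = 170.7/EI.
With EI = 38000 kN·m²: δ_0 = 0.68413 m and δ_{EE} = 0.004491 m/kN.
Compatibility — the beam at E must follow the support down by 0.005 m: δ_0 − R_E·δ_{EE} = 0.005, so R_E = (0.68413 − 0.005)/0.004491 = 151.2 kN.

R_E = 151.2 kN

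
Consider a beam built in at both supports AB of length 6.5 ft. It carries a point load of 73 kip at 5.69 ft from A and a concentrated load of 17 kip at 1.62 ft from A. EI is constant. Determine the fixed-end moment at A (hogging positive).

Release both end moments; the primary structure is a simply-supported span AB with redundants M_A and M_B.
Simple-span end rotations at A and B under the given loads:
  at A: point load 73 at a = 5.69: Pab(L + b)/(6LEI) = 63.06/EI
  at B: point load 73 at a = 5.69: Pab(L + a)/(6LEI) = 105.2/EI
  at A: point load 17 at a = 1.62: Pab(L + b)/(6LEI) = 39.22/EI
  at B: point load 17 at a = 1.62: Pab(L + a)/(6LEI) = 27.98/EI
  θ_A0 = 102.3/EI,  θ_B0 = 133.1/EI
Flexibility coefficients: a unit moment at one end gives L/(3EI) there and L/(6EI) at the far end, so f₁₁ = f₂₂ = 2.167/EI and f₁₂ = f₂₁ = 1.083/EI.
Compatibility — zero rotation at each built-in end:
  2.167 M_A + 1.083 M_B = 102.3
  1.083 M_A + 2.167 M_B = 133.1
Solving the pair gives M_A = 21.97 kip·ft and M_B = 50.46 kip·ft (hogging).

M_A = 21.97 kip·ft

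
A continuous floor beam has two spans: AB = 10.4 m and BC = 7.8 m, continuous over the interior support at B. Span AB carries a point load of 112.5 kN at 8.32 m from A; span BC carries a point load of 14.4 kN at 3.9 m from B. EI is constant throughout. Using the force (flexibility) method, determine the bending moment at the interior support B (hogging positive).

Take M_B as the redundant. Released structure: two simple spans AB and BC with a hinge at B.
Rotations at B on the released spans (each span's end-slope, ×1/EI):
  span AB: point load 112.5 at a = 8.32: Pab(L + a)/(6LEI) = 584.1/EI
  span BC: point load 14.4 at a = 3.9: Pab(L + b)/(6LEI) = 54.76/EI
  relative rotation θ_0 = (584.1 + 54.76)/EI = 638.8/EI
A unit hogging moment at B produces rotation L₁/(3EI) + L₂/(3EI) = 6.067/EI.
Compatibility: M_B·(L₁+L₂)/(3EI) = θ_0, giving M_B = 105.3 kN·m (hogging).

M_B = 105.3 kN·m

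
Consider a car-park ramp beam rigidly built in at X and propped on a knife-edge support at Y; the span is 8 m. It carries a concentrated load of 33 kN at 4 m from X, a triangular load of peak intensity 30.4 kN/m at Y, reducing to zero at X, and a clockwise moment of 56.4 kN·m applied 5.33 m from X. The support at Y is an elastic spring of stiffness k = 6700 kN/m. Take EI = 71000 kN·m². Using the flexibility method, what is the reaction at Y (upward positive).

R_Y = 81.53 kN

Take the reaction at Y as the redundant and release it; the primary structure is a cantilever fixed at X.
Free-end deflection of the primary structure under the applied loading (downward +):
  point load 33 at a = 4: Pa²(3L − a)/(6EI) = 1760/EI
  triangular load, peak 30.4 at the free end: 11w₀L⁴/(120EI) = 11414/EI
  clockwise couple 56.4 at a = 5.33: M₀a(2L − a)/(2EI) = 1604/EI
  δ_0 = 14778/EI
Flexibility coefficient — unit upward force at Y: δ_{YY} = L³/(3EI) = 170.7/EI.
With EI = 71000 kN·m²: δ_0 = 0.20814 m and δ_{YY} = 0.002404 m/kN.
Compatibility — the spring shortens by R_Y/k under the reaction it provides: δ_0 − R_Y·δ_{YY} = R_Y/k. With 1/k = 0.000149 m/kN, R_Y = δ_0 / (δ_{YY} + 1/k) = 0.20814 / (0.002404 + 0.000149) = 81.53 kN.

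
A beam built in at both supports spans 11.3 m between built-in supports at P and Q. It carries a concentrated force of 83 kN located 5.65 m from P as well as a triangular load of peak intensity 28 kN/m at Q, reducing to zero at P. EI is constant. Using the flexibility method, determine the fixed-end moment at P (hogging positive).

Take the two fixed-end moments M_P, M_Q as redundants; the released structure is the simple span PQ.
On the primary (simply-supported) span, the end slopes from the loading are:
  at P: point load 83 at a = 5.65: Pab(L + b)/(6LEI) = 662.4/EI
  at Q: point load 83 at a = 5.65: Pab(L + a)/(6LEI) = 662.4/EI
  at P: triangular load, peak 28: 7w₀L³/(360EI) = 785.6/EI
  at Q: triangular load, peak 28: w₀L³/(45EI) = 897.8/EI
  θ_P0 = 1448/EI,  θ_Q0 = 1560/EI
Flexibility coefficients: a unit moment at one end gives L/(3EI) there and L/(6EI) at the far end, so f₁₁ = f₂₂ = 3.767/EI and f₁₂ = f₂₁ = 1.883/EI.
Compatibility — zero rotation at each built-in end:
  3.767 M_P + 1.883 M_Q = 1448
  1.883 M_P + 3.767 M_Q = 1560
Solving the pair gives M_P = 236.4 kN·m and M_Q = 296 kN·m (hogging).

M_P = 236.4 kN·m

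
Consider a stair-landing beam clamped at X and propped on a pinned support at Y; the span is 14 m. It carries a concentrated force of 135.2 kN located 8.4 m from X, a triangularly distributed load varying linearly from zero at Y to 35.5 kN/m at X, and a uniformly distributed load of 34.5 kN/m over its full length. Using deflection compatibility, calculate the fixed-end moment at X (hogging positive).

Choose R_Y as the redundant. The primary structure is the cantilever fixed at X.
Free-end deflection of the primary structure under the applied loading (downward +):
  point load 135.2 at a = 8.4: Pa²(3L − a)/(6EI) = 53422/EI
  triangular load, peak 35.5 at the fixed end: w₀L⁴/(30EI) = 45459/EI
  UDL 34.5: wL⁴/(8EI) = 165669/EI
  δ_0 = 264550/EI
Flexibility coefficient — unit upward force at Y: δ_{YY} = L³/(3EI) = 914.7/EI.
The prop prevents deflection at Y: R_Y = δ_0/δ_{YY} = 264550/914.7 = 289.2 kN.
Moment equilibrium about X: M_X = Σ(load moments about X) − R_Y·L = 5676 − 289.2×14 = 1627 kN·m.

M_X = 1627 kN·m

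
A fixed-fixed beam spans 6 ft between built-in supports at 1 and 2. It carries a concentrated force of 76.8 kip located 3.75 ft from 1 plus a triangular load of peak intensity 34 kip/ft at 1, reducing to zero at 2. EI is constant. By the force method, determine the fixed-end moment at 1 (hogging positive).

M_1 = 101.7 kip·ft

Release both end moments; the primary structure is a simply-supported span 12 with redundants M_1 and M_2.
On the primary (simply-supported) span, the end slopes from the loading are:
  at 1: point load 76.8 at a = 3.75: Pab(L + b)/(6LEI) = 148.5/EI
  at 2: point load 76.8 at a = 3.75: Pab(L + a)/(6LEI) = 175.5/EI
  at 1: triangular load, peak 34: w₀L³/(45EI) = 163.2/EI
  at 2: triangular load, peak 34: 7w₀L³/(360EI) = 142.8/EI
  θ_10 = 311.7/EI,  θ_20 = 318.3/EI
Flexibility coefficients: a unit moment at one end gives L/(3EI) there and L/(6EI) at the far end, so f₁₁ = f₂₂ = 2/EI and f₁₂ = f₂₁ = 1/EI.
Compatibility — zero rotation at each built-in end:
  2 M_1 + 1 M_2 = 311.7
  1 M_1 + 2 M_2 = 318.3
Solving the pair gives M_1 = 101.7 kip·ft and M_2 = 108.3 kip·ft (hogging).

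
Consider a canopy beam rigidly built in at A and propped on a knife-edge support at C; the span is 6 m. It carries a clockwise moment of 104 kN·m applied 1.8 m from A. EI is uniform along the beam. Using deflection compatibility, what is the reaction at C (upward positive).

Choose R_C as the redundant. The primary structure is the cantilever fixed at A.
Free-end deflection of the primary structure under the applied loading (downward +):
  clockwise couple 104 at a = 1.8: M₀a(2L − a)/(2EI) = 954.7/EI
Flexibility coefficient — unit upward force at C: δ_{CC} = L³/(3EI) = 72/EI.
Compatibility at C: δ_0 − R_C·δ_{CC} = 0, so R_C = 954.7/72 = 13.26 kN.

R_C = 13.26 kN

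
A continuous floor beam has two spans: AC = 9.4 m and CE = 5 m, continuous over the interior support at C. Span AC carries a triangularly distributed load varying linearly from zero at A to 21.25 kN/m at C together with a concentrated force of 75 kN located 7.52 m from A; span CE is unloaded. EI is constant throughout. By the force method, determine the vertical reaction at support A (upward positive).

R_A = 32.55 kN

Take M_C as the redundant. Released structure: two simple spans AC and CE with a hinge at C.
Rotations at C on the released spans (each span's end-slope, ×1/EI):
  span AC: triangular load, peak 21.25: w₀L³/(45EI) = 392.2/EI
  span AC: point load 75 at a = 7.52: Pab(L + a)/(6LEI) = 318.1/EI
  relative rotation θ_0 = (710.3 + 0)/EI = 710.3/EI
A unit hogging moment at C produces rotation L₁/(3EI) + L₂/(3EI) = 4.8/EI.
Slope continuity at C: θ_0 = M_C·4.8/EI, so M_C = 710.3/4.8 = 148 kN·m (hogging).
Span AC, ΣM about A with M_C applied at C: R_C^{AC}·9.4 = 1190 + 148, so R_C^{AC} = 142.3 kN and R_A = 174.9 − 142.3 = 32.55 kN.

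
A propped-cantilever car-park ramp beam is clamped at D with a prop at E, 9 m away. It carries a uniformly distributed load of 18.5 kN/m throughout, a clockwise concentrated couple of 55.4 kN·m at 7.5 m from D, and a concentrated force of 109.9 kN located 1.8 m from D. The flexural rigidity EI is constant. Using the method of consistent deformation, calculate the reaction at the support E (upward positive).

Choose R_E as the redundant. The primary structure is the cantilever fixed at D.
Free-end deflection of the primary structure under the applied loading (downward +):
  UDL 18.5: wL⁴/(8EI) = 15172/EI
  clockwise couple 55.4 at a = 7.5: M₀a(2L − a)/(2EI) = 2181/EI
  point load 109.9 at a = 1.8: Pa²(3L − a)/(6EI) = 1496/EI
  δ_0 = 18849/EI
Tip deflection under a unit load at E: L³/(3EI) = 243/EI.
The prop prevents deflection at E: R_E = δ_0/δ_{EE} = 18849/243 = 77.57 kN.

R_E = 77.57 kN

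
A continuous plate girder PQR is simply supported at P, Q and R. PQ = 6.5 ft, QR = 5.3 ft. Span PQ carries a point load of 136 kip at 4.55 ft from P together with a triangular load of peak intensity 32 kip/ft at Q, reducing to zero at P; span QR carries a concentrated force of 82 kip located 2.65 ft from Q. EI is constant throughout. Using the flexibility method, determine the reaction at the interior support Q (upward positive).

Insert a hinge at Q; M_Q is the redundant, and each span becomes simply supported.
Rotations at Q on the released spans (each span's end-slope, ×1/EI):
  span PQ: point load 136 at a = 4.55: Pab(L + a)/(6LEI) = 341.9/EI
  span PQ: triangular load, peak 32: w₀L³/(45EI) = 195.3/EI
  span QR: point load 82 at a = 2.65: Pab(L + b)/(6LEI) = 144/EI
  relative rotation θ_0 = (537.2 + 144)/EI = 681.1/EI
A unit hogging moment at Q produces rotation L₁/(3EI) + L₂/(3EI) = 3.933/EI.
Slope continuity at Q: θ_0 = M_Q·3.933/EI, so M_Q = 681.1/3.933 = 173.2 kip·ft (hogging).
Span PQ, ΣM about P with M_Q applied at Q: R_Q^{PQ}·6.5 = 1069 + 173.2, so R_Q^{PQ} = 191.2 kip and R_P = 240 − 191.2 = 48.83 kip.
Span QR, ΣM about R: R_Q^{QR}·5.3 = 217.3 + 173.2, so R_Q^{QR} = 73.67 kip and R_R = 82 − 73.67 = 8.326 kip.
R_Q = 191.2 + 73.67 = 264.8 kip.

R_Q = 264.8 kip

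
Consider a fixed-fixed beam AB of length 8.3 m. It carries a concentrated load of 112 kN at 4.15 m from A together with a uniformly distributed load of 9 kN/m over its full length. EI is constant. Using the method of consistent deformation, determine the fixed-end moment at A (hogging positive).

M_A = 167.9 kN·m

Take the two fixed-end moments M_A, M_B as redundants; the released structure is the simple span AB.
On the primary (simply-supported) span, the end slopes from the loading are:
  at A: point load 112 at a = 4.15: Pab(L + b)/(6LEI) = 482.2/EI
  at B: point load 112 at a = 4.15: Pab(L + a)/(6LEI) = 482.2/EI
  at A: UDL 9: wL³/(24EI) = 214.4/EI
  at B: UDL 9: wL³/(24EI) = 214.4/EI
  θ_A0 = 696.7/EI,  θ_B0 = 696.7/EI
Flexibility coefficients: a unit moment at one end gives L/(3EI) there and L/(6EI) at the far end, so f₁₁ = f₂₂ = 2.767/EI and f₁₂ = f₂₁ = 1.383/EI.
Compatibility — zero rotation at each built-in end:
  2.767 M_A + 1.383 M_B = 696.7
  1.383 M_A + 2.767 M_B = 696.7
Solving the pair gives M_A = 167.9 kN·m and M_B = 167.9 kN·m (hogging).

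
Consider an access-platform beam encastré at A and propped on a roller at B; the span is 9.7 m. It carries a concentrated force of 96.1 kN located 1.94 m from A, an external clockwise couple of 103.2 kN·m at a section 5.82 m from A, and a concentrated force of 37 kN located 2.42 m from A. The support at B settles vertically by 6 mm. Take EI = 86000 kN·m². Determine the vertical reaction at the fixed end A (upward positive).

Remove the prop at B; the released (primary) structure is a cantilever built in at A.
Downward deflection at the released point B due to the loads:
  point load 96.1 at a = 1.94: Pa²(3L − a)/(6EI) = 1637/EI
  clockwise couple 103.2 at a = 5.82: M₀a(2L − a)/(2EI) = 4078/EI
  point load 37 at a = 2.42: Pa²(3L − a)/(6EI) = 963.5/EI
  δ_0 = 6679/EI
Flexibility coefficient — unit upward force at B: δ_{BB} = L³/(3EI) = 304.2/EI.
With EI = 86000 kN·m²: δ_0 = 0.077663 m and δ_{BB} = 0.003537 m/kN.
Compatibility — the beam at B must follow the support down by 0.006 m: δ_0 − R_B·δ_{BB} = 0.006, so R_B = (0.077663 − 0.006)/0.003537 = 20.26 kN.
Vertical equilibrium: R_A = ΣP − R_B = 133.1 − 20.26 = 112.8 kN.

R_A = 112.8 kN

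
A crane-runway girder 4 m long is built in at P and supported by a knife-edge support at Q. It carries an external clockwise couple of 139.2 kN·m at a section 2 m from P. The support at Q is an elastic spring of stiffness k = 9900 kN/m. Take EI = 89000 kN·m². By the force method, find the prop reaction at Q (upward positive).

Choose R_Q as the redundant. The primary structure is the cantilever fixed at P.
Primary-structure tip deflection at Q by superposition:
  clockwise couple 139.2 at a = 2: M₀a(2L − a)/(2EI) = 835.2/EI
Tip deflection under a unit load at Q: L³/(3EI) = 21.33/EI.
With EI = 89000 kN·m²: δ_0 = 0.009384 m and δ_{QQ} = 0.00024 m/kN.
Compatibility — the spring shortens by R_Q/k under the reaction it provides: δ_0 − R_Q·δ_{QQ} = R_Q/k. With 1/k = 0.000101 m/kN, R_Q = δ_0 / (δ_{QQ} + 1/k) = 0.009384 / (0.00024 + 0.000101) = 27.54 kN.

R_Q = 27.54 kN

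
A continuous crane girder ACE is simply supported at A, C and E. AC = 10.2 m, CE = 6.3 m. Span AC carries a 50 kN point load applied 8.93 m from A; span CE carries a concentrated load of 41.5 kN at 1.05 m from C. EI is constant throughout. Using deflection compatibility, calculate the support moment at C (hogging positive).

Insert a hinge at C; M_C is the redundant, and each span becomes simply supported.
Discontinuity in slope at C on the released structure — sum the simple-span end rotations:
  span AC: point load 50 at a = 8.93: Pab(L + a)/(6LEI) = 177.3/EI
  span CE: point load 41.5 at a = 1.05: Pab(L + b)/(6LEI) = 69.9/EI
  relative rotation θ_0 = (177.3 + 69.9)/EI = 247.2/EI
A unit hogging moment at C produces rotation L₁/(3EI) + L₂/(3EI) = 5.5/EI.
Compatibility: M_C·(L₁+L₂)/(3EI) = θ_0, giving M_C = 44.94 kN·m (hogging).

M_C = 44.94 kN·m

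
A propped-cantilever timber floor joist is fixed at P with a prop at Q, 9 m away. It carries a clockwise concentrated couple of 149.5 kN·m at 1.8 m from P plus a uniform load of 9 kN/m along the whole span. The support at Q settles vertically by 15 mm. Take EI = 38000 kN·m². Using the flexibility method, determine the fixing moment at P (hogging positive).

M_P = 181 kN·m

Choose R_Q as the redundant. The primary structure is the cantilever fixed at P.
Free-end deflection of the primary structure under the applied loading (downward +):
  clockwise couple 149.5 at a = 1.8: M₀a(2L − a)/(2EI) = 2180/EI
  UDL 9: wL⁴/(8EI) = 7381/EI
  δ_0 = 9561/EI
Tip deflection under a unit load at Q: L³/(3EI) = 243/EI.
With EI = 38000 kN·m²: δ_0 = 0.2516 m and δ_{QQ} = 0.006395 m/kN.
Compatibility — the beam at Q must follow the support down by 0.015 m: δ_0 − R_Q·δ_{QQ} = 0.015, so R_Q = (0.2516 − 0.015)/0.006395 = 37 kN.
Moment equilibrium about P: M_P = Σ(load moments about P) − R_Q·L = 514 − 37×9 = 181 kN·m.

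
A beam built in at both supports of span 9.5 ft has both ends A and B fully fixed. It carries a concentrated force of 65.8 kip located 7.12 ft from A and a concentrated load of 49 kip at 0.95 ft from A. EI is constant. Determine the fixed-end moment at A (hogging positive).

Release both end moments; the primary structure is a simply-supported span AB with redundants M_A and M_B.
On the primary (simply-supported) span, the end slopes from the loading are:
  at A: point load 65.8 at a = 7.12: Pab(L + b)/(6LEI) = 232.4/EI
  at B: point load 65.8 at a = 7.12: Pab(L + a)/(6LEI) = 325.1/EI
  at A: point load 49 at a = 0.95: Pab(L + b)/(6LEI) = 126/EI
  at B: point load 49 at a = 0.95: Pab(L + a)/(6LEI) = 72.97/EI
  θ_A0 = 358.4/EI,  θ_B0 = 398.1/EI
Flexibility coefficients: a unit moment at one end gives L/(3EI) there and L/(6EI) at the far end, so f₁₁ = f₂₂ = 3.167/EI and f₁₂ = f₂₁ = 1.583/EI.
Compatibility — zero rotation at each built-in end:
  3.167 M_A + 1.583 M_B = 358.4
  1.583 M_A + 3.167 M_B = 398.1
Solving the pair gives M_A = 67.11 kip·ft and M_B = 92.16 kip·ft (hogging).

M_A = 67.11 kip·ft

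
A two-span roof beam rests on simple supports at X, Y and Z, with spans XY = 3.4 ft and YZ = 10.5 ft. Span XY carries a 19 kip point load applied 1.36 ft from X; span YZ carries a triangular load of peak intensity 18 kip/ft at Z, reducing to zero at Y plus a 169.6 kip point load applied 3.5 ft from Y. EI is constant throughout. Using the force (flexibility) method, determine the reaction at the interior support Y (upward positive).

Insert a hinge at Y; M_Y is the redundant, and each span becomes simply supported.
Rotations at Y on the released spans (each span's end-slope, ×1/EI):
  span XY: point load 19 at a = 1.36: Pab(L + a)/(6LEI) = 12.3/EI
  span YZ: triangular load, peak 18: 7w₀L³/(360EI) = 405.2/EI
  span YZ: point load 169.6 at a = 3.5: Pab(L + b)/(6LEI) = 1154/EI
  relative rotation θ_0 = (12.3 + 1559)/EI = 1572/EI
A unit hogging moment at Y produces rotation L₁/(3EI) + L₂/(3EI) = 4.633/EI.
Compatibility: M_Y·(L₁+L₂)/(3EI) = θ_0, giving M_Y = 339.2 kip·ft (hogging).
Span XY, ΣM about X with M_Y applied at Y: R_Y^{XY}·3.4 = 25.84 + 339.2, so R_Y^{XY} = 107.4 kip and R_X = 19 − 107.4 = -88.37 kip.
Span YZ, ΣM about Z: R_Y^{YZ}·10.5 = 1518 + 339.2, so R_Y^{YZ} = 176.9 kip and R_Z = 264.1 − 176.9 = 87.23 kip.
R_Y = 107.4 + 176.9 = 284.2 kip.

R_Y = 284.2 kip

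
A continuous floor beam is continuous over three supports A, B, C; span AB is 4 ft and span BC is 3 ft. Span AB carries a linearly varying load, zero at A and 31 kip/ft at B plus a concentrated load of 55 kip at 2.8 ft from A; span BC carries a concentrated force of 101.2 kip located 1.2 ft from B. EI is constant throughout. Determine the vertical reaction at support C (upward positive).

Take M_B as the redundant. Released structure: two simple spans AB and BC with a hinge at B.
Rotations at B on the released spans (each span's end-slope, ×1/EI):
  span AB: triangular load, peak 31: w₀L³/(45EI) = 44.09/EI
  span AB: point load 55 at a = 2.8: Pab(L + a)/(6LEI) = 52.36/EI
  span BC: point load 101.2 at a = 1.2: Pab(L + b)/(6LEI) = 58.29/EI
  relative rotation θ_0 = (96.45 + 58.29)/EI = 154.7/EI
A unit hogging moment at B produces rotation L₁/(3EI) + L₂/(3EI) = 2.333/EI.
Slope continuity at B: θ_0 = M_B·2.333/EI, so M_B = 154.7/2.333 = 66.32 kip·ft (hogging).
Span BC, ΣM about C: R_B^{BC}·3 = 182.2 + 66.32, so R_B^{BC} = 82.83 kip and R_C = 101.2 − 82.83 = 18.37 kip.

R_C = 18.37 kip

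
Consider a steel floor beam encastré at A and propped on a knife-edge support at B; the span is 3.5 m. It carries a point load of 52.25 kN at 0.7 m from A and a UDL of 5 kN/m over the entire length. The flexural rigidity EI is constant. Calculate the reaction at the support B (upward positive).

R_B = 9.489 kN

Release the roller at B. Primary structure: cantilever fixed at A.
Free-end deflection of the primary structure under the applied loading (downward +):
  point load 52.25 at a = 0.7: Pa²(3L − a)/(6EI) = 41.82/EI
  UDL 5: wL⁴/(8EI) = 93.79/EI
  δ_0 = 135.6/EI
Tip deflection under a unit load at B: L³/(3EI) = 14.29/EI.
Compatibility at B: δ_0 − R_B·δ_{BB} = 0, so R_B = 135.6/14.29 = 9.489 kN.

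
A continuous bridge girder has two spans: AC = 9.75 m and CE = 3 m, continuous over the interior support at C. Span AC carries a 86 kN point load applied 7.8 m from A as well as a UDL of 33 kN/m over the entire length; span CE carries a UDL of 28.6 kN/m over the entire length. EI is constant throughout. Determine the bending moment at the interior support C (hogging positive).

Take M_C as the redundant. Released structure: two simple spans AC and CE with a hinge at C.
Rotations at C on the released spans (each span's end-slope, ×1/EI):
  span AC: point load 86 at a = 7.8: Pab(L + a)/(6LEI) = 392.4/EI
  span AC: UDL 33: wL³/(24EI) = 1274/EI
  span CE: UDL 28.6: wL³/(24EI) = 32.17/EI
  relative rotation θ_0 = (1667 + 32.17)/EI = 1699/EI
A unit hogging moment at C produces rotation L₁/(3EI) + L₂/(3EI) = 4.25/EI.
Compatibility: M_C·(L₁+L₂)/(3EI) = θ_0, giving M_C = 399.8 kN·m (hogging).

M_C = 399.8 kN·m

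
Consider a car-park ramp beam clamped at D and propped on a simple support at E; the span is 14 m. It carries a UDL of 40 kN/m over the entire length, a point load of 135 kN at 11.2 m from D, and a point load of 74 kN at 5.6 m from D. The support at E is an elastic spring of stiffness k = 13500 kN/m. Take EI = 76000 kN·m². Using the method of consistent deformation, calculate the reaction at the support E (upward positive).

R_E = 318.5 kN

Remove the prop at E; the released (primary) structure is a cantilever built in at D.
Primary-structure tip deflection at E by superposition:
  UDL 40: wL⁴/(8EI) = 192080/EI
  point load 135 at a = 11.2: Pa²(3L − a)/(6EI) = 86930/EI
  point load 74 at a = 5.6: Pa²(3L − a)/(6EI) = 14079/EI
  δ_0 = 293088/EI
Tip deflection under a unit load at E: L³/(3EI) = 914.7/EI.
With EI = 76000 kN·m²: δ_0 = 3.8564 m and δ_{EE} = 0.012035 m/kN.
Compatibility — the spring shortens by R_E/k under the reaction it provides: δ_0 − R_E·δ_{EE} = R_E/k. With 1/k = 0.000074 m/kN, R_E = δ_0 / (δ_{EE} + 1/k) = 3.8564 / (0.012035 + 0.000074) = 318.5 kN.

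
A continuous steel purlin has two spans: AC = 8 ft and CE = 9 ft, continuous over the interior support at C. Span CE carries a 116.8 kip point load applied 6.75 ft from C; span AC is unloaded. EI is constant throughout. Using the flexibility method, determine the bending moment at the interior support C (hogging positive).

M_C = 65.22 kip·ft

Insert a hinge at C; M_C is the redundant, and each span becomes simply supported.
Discontinuity in slope at C on the released structure — sum the simple-span end rotations:
  span CE: point load 116.8 at a = 6.75: Pab(L + b)/(6LEI) = 369.6/EI
  relative rotation θ_0 = (0 + 369.6)/EI = 369.6/EI
A unit hogging moment at C produces rotation L₁/(3EI) + L₂/(3EI) = 5.667/EI.
Compatibility: M_C·(L₁+L₂)/(3EI) = θ_0, giving M_C = 65.22 kip·ft (hogging).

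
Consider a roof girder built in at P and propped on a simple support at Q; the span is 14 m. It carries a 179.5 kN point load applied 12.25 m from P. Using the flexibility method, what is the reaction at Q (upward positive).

R_Q = 146 kN

Take the reaction at Q as the redundant and release it; the primary structure is a cantilever fixed at P.
Deflection at Q on the released cantilever, summing each load's contribution:
  point load 179.5 at a = 12.25: Pa²(3L − a)/(6EI) = 133559/EI
Flexibility coefficient — unit upward force at Q: δ_{QQ} = L³/(3EI) = 914.7/EI.
The prop prevents deflection at Q: R_Q = δ_0/δ_{QQ} = 133559/914.7 = 146 kN.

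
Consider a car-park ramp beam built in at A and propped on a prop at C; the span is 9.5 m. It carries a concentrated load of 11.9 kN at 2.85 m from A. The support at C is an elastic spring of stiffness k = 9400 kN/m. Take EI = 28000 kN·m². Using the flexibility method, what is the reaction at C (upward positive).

Remove the prop at C; the released (primary) structure is a cantilever built in at A.
Downward deflection at the released point C due to the loads:
  point load 11.9 at a = 2.85: Pa²(3L − a)/(6EI) = 413.2/EI
Flexibility coefficient — unit upward force at C: δ_{CC} = L³/(3EI) = 285.8/EI.
With EI = 28000 kN·m²: δ_0 = 0.014758 m and δ_{CC} = 0.010207 m/kN.
Compatibility — the spring shortens by R_C/k under the reaction it provides: δ_0 − R_C·δ_{CC} = R_C/k. With 1/k = 0.000106 m/kN, R_C = δ_0 / (δ_{CC} + 1/k) = 0.014758 / (0.010207 + 0.000106) = 1.431 kN.

R_C = 1.431 kN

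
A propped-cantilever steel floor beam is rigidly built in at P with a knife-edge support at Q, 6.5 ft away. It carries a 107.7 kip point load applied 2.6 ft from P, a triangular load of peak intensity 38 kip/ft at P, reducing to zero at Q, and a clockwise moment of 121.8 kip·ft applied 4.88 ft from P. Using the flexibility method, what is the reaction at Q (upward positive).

R_Q = 73.46 kip

Choose R_Q as the redundant. The primary structure is the cantilever fixed at P.
Primary-structure tip deflection at Q by superposition:
  point load 107.7 at a = 2.6: Pa²(3L − a)/(6EI) = 2051/EI
  triangular load, peak 38 at the fixed end: w₀L⁴/(30EI) = 2261/EI
  clockwise couple 121.8 at a = 4.88: M₀a(2L − a)/(2EI) = 2413/EI
  δ_0 = 6725/EI
Flexibility coefficient — unit upward force at Q: δ_{QQ} = L³/(3EI) = 91.54/EI.
Compatibility at Q: δ_0 − R_Q·δ_{QQ} = 0, so R_Q = 6725/91.54 = 73.46 kip.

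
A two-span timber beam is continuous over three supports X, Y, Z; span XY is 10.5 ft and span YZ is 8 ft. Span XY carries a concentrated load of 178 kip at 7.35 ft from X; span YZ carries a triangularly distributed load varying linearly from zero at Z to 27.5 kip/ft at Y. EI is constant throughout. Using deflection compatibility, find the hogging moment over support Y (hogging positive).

M_Y = 240.1 kip·ft

Take M_Y as the redundant. Released structure: two simple spans XY and YZ with a hinge at Y.
Discontinuity in slope at Y on the released structure — sum the simple-span end rotations:
  span XY: point load 178 at a = 7.35: Pab(L + a)/(6LEI) = 1168/EI
  span YZ: triangular load, peak 27.5: w₀L³/(45EI) = 312.9/EI
  relative rotation θ_0 = (1168 + 312.9)/EI = 1481/EI
A unit hogging moment at Y produces rotation L₁/(3EI) + L₂/(3EI) = 6.167/EI.
Compatibility: M_Y·(L₁+L₂)/(3EI) = θ_0, giving M_Y = 240.1 kip·ft (hogging).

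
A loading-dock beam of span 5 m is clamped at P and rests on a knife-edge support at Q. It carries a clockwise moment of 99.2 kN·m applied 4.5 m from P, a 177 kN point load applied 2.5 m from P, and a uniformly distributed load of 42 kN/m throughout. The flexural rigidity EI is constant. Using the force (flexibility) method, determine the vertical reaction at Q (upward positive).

R_Q = 163.5 kN

Take the reaction at Q as the redundant and release it; the primary structure is a cantilever fixed at P.
Downward deflection at the released point Q due to the loads:
  clockwise couple 99.2 at a = 4.5: M₀a(2L − a)/(2EI) = 1228/EI
  point load 177 at a = 2.5: Pa²(3L − a)/(6EI) = 2305/EI
  UDL 42: wL⁴/(8EI) = 3281/EI
  δ_0 = 6814/EI
Tip deflection under a unit load at Q: L³/(3EI) = 41.67/EI.
Compatibility at Q: δ_0 − R_Q·δ_{QQ} = 0, so R_Q = 6814/41.67 = 163.5 kN.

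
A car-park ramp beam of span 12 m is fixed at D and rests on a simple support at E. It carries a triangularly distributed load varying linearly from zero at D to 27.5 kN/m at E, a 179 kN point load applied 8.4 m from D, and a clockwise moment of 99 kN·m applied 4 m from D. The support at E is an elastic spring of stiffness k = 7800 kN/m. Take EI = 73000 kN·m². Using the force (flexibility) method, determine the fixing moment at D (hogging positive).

Take the reaction at E as the redundant and release it; the primary structure is a cantilever fixed at D.
Downward deflection at the released point E due to the loads:
  triangular load, peak 27.5 at the free end: 11w₀L⁴/(120EI) = 52272/EI
  point load 179 at a = 8.4: Pa²(3L − a)/(6EI) = 58099/EI
  clockwise couple 99 at a = 4: M₀a(2L − a)/(2EI) = 3960/EI
  δ_0 = 114331/EI
Flexibility coefficient — unit upward force at E: δ_{EE} = L³/(3EI) = 576/EI.
With EI = 73000 kN·m²: δ_0 = 1.5662 m and δ_{EE} = 0.00789 m/kN.
Compatibility — the spring shortens by R_E/k under the reaction it provides: δ_0 − R_E·δ_{EE} = R_E/k. With 1/k = 0.000128 m/kN, R_E = δ_0 / (δ_{EE} + 1/k) = 1.5662 / (0.00789 + 0.000128) = 195.3 kN.
Moment equilibrium about D: M_D = Σ(load moments about D) − R_E·L = 2923 − 195.3×12 = 578.8 kN·m.

M_D = 578.8 kN·m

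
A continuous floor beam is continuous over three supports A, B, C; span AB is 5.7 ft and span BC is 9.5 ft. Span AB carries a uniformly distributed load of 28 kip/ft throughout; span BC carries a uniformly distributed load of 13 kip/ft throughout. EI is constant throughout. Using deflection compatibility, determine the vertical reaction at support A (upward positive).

R_A = 56.24 kip

Release continuity at B by inserting a hinge; the redundant is the internal moment M_B. The primary structure is two simply-supported spans AB and BC.
End slopes at the hinge B, treating each span as simply supported:
  span AB: UDL 28: wL³/(24EI) = 216.1/EI
  span BC: UDL 13: wL³/(24EI) = 464.4/EI
  relative rotation θ_0 = (216.1 + 464.4)/EI = 680.5/EI
A unit hogging moment at B produces rotation L₁/(3EI) + L₂/(3EI) = 5.067/EI.
Compatibility: M_B·(L₁+L₂)/(3EI) = θ_0, giving M_B = 134.3 kip·ft (hogging).
Span AB, ΣM about A with M_B applied at B: R_B^{AB}·5.7 = 454.9 + 134.3, so R_B^{AB} = 103.4 kip and R_A = 159.6 − 103.4 = 56.24 kip.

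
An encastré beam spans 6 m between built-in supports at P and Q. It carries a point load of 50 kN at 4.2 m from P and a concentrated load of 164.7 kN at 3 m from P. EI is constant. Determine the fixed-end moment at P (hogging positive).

Release both end moments; the primary structure is a simply-supported span PQ with redundants M_P and M_Q.
Simple-span end rotations at P and Q under the given loads:
  at P: point load 50 at a = 4.2: Pab(L + b)/(6LEI) = 81.9/EI
  at Q: point load 50 at a = 4.2: Pab(L + a)/(6LEI) = 107.1/EI
  at P: point load 164.7 at a = 3: Pab(L + b)/(6LEI) = 370.6/EI
  at Q: point load 164.7 at a = 3: Pab(L + a)/(6LEI) = 370.6/EI
  θ_P0 = 452.5/EI,  θ_Q0 = 477.7/EI
Flexibility coefficients: a unit moment at one end gives L/(3EI) there and L/(6EI) at the far end, so f₁₁ = f₂₂ = 2/EI and f₁₂ = f₂₁ = 1/EI.
Compatibility — zero rotation at each built-in end:
  2 M_P + 1 M_Q = 452.5
  1 M_P + 2 M_Q = 477.7
Solving the pair gives M_P = 142.4 kN·m and M_Q = 167.6 kN·m (hogging).

M_P = 142.4 kN·m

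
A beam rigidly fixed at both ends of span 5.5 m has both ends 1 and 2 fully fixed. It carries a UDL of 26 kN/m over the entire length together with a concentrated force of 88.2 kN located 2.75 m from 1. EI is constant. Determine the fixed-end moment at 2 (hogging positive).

M_2 = 126.2 kN·m

Take the two fixed-end moments M_1, M_2 as redundants; the released structure is the simple span 12.
End rotations of the released simple span under the applied load (×1/EI):
  at 1: UDL 26: wL³/(24EI) = 180.2/EI
  at 2: UDL 26: wL³/(24EI) = 180.2/EI
  at 1: point load 88.2 at a = 2.75: Pab(L + b)/(6LEI) = 166.8/EI
  at 2: point load 88.2 at a = 2.75: Pab(L + a)/(6LEI) = 166.8/EI
  θ_10 = 347/EI,  θ_20 = 347/EI
Flexibility coefficients: a unit moment at one end gives L/(3EI) there and L/(6EI) at the far end, so f₁₁ = f₂₂ = 1.833/EI and f₁₂ = f₂₁ = 0.9167/EI.
Compatibility — zero rotation at each built-in end:
  1.833 M_1 + 0.9167 M_2 = 347
  0.9167 M_1 + 1.833 M_2 = 347
Solving the pair gives M_1 = 126.2 kN·m and M_2 = 126.2 kN·m (hogging).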